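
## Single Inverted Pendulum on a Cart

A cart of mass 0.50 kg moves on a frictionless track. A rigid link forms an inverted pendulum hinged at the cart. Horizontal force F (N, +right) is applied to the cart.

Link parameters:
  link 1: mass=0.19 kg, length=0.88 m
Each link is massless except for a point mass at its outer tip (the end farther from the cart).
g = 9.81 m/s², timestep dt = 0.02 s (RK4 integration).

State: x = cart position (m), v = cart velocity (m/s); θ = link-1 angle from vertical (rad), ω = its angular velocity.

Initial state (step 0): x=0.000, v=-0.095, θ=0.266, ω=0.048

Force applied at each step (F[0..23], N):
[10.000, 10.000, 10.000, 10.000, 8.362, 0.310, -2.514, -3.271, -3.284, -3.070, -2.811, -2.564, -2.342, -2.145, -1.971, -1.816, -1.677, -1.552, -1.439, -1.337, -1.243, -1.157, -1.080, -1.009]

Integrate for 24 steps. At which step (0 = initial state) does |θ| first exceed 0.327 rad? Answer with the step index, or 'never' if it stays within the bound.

Answer: never

Derivation:
apply F[0]=+10.000 → step 1: x=0.002, v=0.276, θ=0.263, ω=-0.301
apply F[1]=+10.000 → step 2: x=0.011, v=0.649, θ=0.254, ω=-0.653
apply F[2]=+10.000 → step 3: x=0.028, v=1.024, θ=0.237, ω=-1.012
apply F[3]=+10.000 → step 4: x=0.052, v=1.403, θ=0.213, ω=-1.381
apply F[4]=+8.362 → step 5: x=0.083, v=1.721, θ=0.183, ω=-1.692
apply F[5]=+0.310 → step 6: x=0.118, v=1.725, θ=0.149, ω=-1.659
apply F[6]=-2.514 → step 7: x=0.151, v=1.617, θ=0.118, ω=-1.509
apply F[7]=-3.271 → step 8: x=0.182, v=1.481, θ=0.089, ω=-1.331
apply F[8]=-3.284 → step 9: x=0.210, v=1.345, θ=0.064, ω=-1.160
apply F[9]=-3.070 → step 10: x=0.236, v=1.219, θ=0.043, ω=-1.005
apply F[10]=-2.811 → step 11: x=0.259, v=1.104, θ=0.024, ω=-0.868
apply F[11]=-2.564 → step 12: x=0.280, v=1.000, θ=0.008, ω=-0.746
apply F[12]=-2.342 → step 13: x=0.299, v=0.906, θ=-0.006, ω=-0.640
apply F[13]=-2.145 → step 14: x=0.317, v=0.822, θ=-0.018, ω=-0.546
apply F[14]=-1.971 → step 15: x=0.332, v=0.744, θ=-0.028, ω=-0.464
apply F[15]=-1.816 → step 16: x=0.346, v=0.674, θ=-0.037, ω=-0.391
apply F[16]=-1.677 → step 17: x=0.359, v=0.610, θ=-0.044, ω=-0.327
apply F[17]=-1.552 → step 18: x=0.371, v=0.552, θ=-0.050, ω=-0.271
apply F[18]=-1.439 → step 19: x=0.381, v=0.498, θ=-0.055, ω=-0.222
apply F[19]=-1.337 → step 20: x=0.391, v=0.449, θ=-0.059, ω=-0.179
apply F[20]=-1.243 → step 21: x=0.399, v=0.404, θ=-0.062, ω=-0.141
apply F[21]=-1.157 → step 22: x=0.407, v=0.362, θ=-0.064, ω=-0.108
apply F[22]=-1.080 → step 23: x=0.414, v=0.324, θ=-0.066, ω=-0.079
apply F[23]=-1.009 → step 24: x=0.420, v=0.288, θ=-0.068, ω=-0.054
max |θ| = 0.266 ≤ 0.327 over all 25 states.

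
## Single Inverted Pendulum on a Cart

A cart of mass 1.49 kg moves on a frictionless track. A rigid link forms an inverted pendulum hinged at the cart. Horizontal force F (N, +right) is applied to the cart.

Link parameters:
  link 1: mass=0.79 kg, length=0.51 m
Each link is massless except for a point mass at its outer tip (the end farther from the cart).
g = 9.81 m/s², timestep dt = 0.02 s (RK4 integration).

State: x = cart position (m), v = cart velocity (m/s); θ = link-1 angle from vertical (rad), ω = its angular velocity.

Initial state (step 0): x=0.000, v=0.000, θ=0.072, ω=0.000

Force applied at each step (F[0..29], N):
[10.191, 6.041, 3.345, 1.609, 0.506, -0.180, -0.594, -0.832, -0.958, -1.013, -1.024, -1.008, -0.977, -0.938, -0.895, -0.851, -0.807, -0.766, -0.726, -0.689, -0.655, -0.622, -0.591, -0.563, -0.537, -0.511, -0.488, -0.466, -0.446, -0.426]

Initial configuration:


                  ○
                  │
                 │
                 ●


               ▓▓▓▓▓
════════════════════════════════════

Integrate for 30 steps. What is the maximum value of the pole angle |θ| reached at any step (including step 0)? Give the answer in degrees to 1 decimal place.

Answer: 4.1°

Derivation:
apply F[0]=+10.191 → step 1: x=0.001, v=0.129, θ=0.070, ω=-0.225
apply F[1]=+6.041 → step 2: x=0.005, v=0.203, θ=0.064, ω=-0.344
apply F[2]=+3.345 → step 3: x=0.009, v=0.242, θ=0.057, ω=-0.396
apply F[3]=+1.609 → step 4: x=0.014, v=0.258, θ=0.049, ω=-0.408
apply F[4]=+0.506 → step 5: x=0.019, v=0.260, θ=0.041, ω=-0.395
apply F[5]=-0.180 → step 6: x=0.024, v=0.254, θ=0.033, ω=-0.368
apply F[6]=-0.594 → step 7: x=0.029, v=0.243, θ=0.026, ω=-0.336
apply F[7]=-0.832 → step 8: x=0.034, v=0.229, θ=0.020, ω=-0.300
apply F[8]=-0.958 → step 9: x=0.038, v=0.215, θ=0.014, ω=-0.265
apply F[9]=-1.013 → step 10: x=0.043, v=0.200, θ=0.009, ω=-0.232
apply F[10]=-1.024 → step 11: x=0.046, v=0.185, θ=0.005, ω=-0.201
apply F[11]=-1.008 → step 12: x=0.050, v=0.172, θ=0.001, ω=-0.173
apply F[12]=-0.977 → step 13: x=0.053, v=0.159, θ=-0.002, ω=-0.148
apply F[13]=-0.938 → step 14: x=0.056, v=0.146, θ=-0.005, ω=-0.125
apply F[14]=-0.895 → step 15: x=0.059, v=0.135, θ=-0.007, ω=-0.105
apply F[15]=-0.851 → step 16: x=0.062, v=0.124, θ=-0.009, ω=-0.088
apply F[16]=-0.807 → step 17: x=0.064, v=0.115, θ=-0.011, ω=-0.072
apply F[17]=-0.766 → step 18: x=0.066, v=0.106, θ=-0.012, ω=-0.059
apply F[18]=-0.726 → step 19: x=0.068, v=0.097, θ=-0.013, ω=-0.047
apply F[19]=-0.689 → step 20: x=0.070, v=0.089, θ=-0.014, ω=-0.037
apply F[20]=-0.655 → step 21: x=0.072, v=0.082, θ=-0.015, ω=-0.028
apply F[21]=-0.622 → step 22: x=0.074, v=0.075, θ=-0.015, ω=-0.021
apply F[22]=-0.591 → step 23: x=0.075, v=0.069, θ=-0.016, ω=-0.014
apply F[23]=-0.563 → step 24: x=0.076, v=0.063, θ=-0.016, ω=-0.009
apply F[24]=-0.537 → step 25: x=0.078, v=0.057, θ=-0.016, ω=-0.004
apply F[25]=-0.511 → step 26: x=0.079, v=0.052, θ=-0.016, ω=0.000
apply F[26]=-0.488 → step 27: x=0.080, v=0.047, θ=-0.016, ω=0.004
apply F[27]=-0.466 → step 28: x=0.081, v=0.043, θ=-0.016, ω=0.007
apply F[28]=-0.446 → step 29: x=0.081, v=0.038, θ=-0.016, ω=0.009
apply F[29]=-0.426 → step 30: x=0.082, v=0.034, θ=-0.015, ω=0.011
Max |angle| over trajectory = 0.072 rad = 4.1°.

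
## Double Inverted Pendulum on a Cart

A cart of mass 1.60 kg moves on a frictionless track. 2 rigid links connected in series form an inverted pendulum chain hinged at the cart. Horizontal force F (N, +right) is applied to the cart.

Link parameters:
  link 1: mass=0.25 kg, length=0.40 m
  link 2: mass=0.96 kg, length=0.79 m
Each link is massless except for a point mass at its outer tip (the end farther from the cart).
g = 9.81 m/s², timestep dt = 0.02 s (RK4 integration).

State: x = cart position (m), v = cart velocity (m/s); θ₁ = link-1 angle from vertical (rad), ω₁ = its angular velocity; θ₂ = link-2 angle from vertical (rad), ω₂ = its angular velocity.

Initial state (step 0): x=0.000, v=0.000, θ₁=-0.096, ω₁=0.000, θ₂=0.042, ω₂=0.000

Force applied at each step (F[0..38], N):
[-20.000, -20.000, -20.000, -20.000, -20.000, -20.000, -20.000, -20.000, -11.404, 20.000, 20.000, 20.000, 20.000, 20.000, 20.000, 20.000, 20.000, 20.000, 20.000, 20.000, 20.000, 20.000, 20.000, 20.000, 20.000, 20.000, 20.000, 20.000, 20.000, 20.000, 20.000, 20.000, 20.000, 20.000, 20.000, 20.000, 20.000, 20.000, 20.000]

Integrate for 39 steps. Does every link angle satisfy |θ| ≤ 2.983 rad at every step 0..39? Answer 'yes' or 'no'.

apply F[0]=-20.000 → step 1: x=-0.002, v=-0.235, θ₁=-0.093, ω₁=0.275, θ₂=0.044, ω₂=0.170
apply F[1]=-20.000 → step 2: x=-0.009, v=-0.472, θ₁=-0.085, ω₁=0.563, θ₂=0.049, ω₂=0.336
apply F[2]=-20.000 → step 3: x=-0.021, v=-0.710, θ₁=-0.071, ω₁=0.877, θ₂=0.057, ω₂=0.492
apply F[3]=-20.000 → step 4: x=-0.038, v=-0.952, θ₁=-0.050, ω₁=1.232, θ₂=0.068, ω₂=0.633
apply F[4]=-20.000 → step 5: x=-0.059, v=-1.197, θ₁=-0.021, ω₁=1.645, θ₂=0.082, ω₂=0.751
apply F[5]=-20.000 → step 6: x=-0.086, v=-1.447, θ₁=0.017, ω₁=2.131, θ₂=0.098, ω₂=0.840
apply F[6]=-20.000 → step 7: x=-0.117, v=-1.700, θ₁=0.065, ω₁=2.703, θ₂=0.116, ω₂=0.893
apply F[7]=-20.000 → step 8: x=-0.154, v=-1.956, θ₁=0.125, ω₁=3.360, θ₂=0.134, ω₂=0.910
apply F[8]=-11.404 → step 9: x=-0.194, v=-2.106, θ₁=0.197, ω₁=3.814, θ₂=0.152, ω₂=0.905
apply F[9]=+20.000 → step 10: x=-0.234, v=-1.878, θ₁=0.270, ω₁=3.461, θ₂=0.169, ω₂=0.848
apply F[10]=+20.000 → step 11: x=-0.270, v=-1.661, θ₁=0.337, ω₁=3.261, θ₂=0.185, ω₂=0.736
apply F[11]=+20.000 → step 12: x=-0.301, v=-1.452, θ₁=0.401, ω₁=3.201, θ₂=0.199, ω₂=0.573
apply F[12]=+20.000 → step 13: x=-0.328, v=-1.249, θ₁=0.465, ω₁=3.259, θ₂=0.208, ω₂=0.367
apply F[13]=+20.000 → step 14: x=-0.351, v=-1.048, θ₁=0.532, ω₁=3.408, θ₂=0.213, ω₂=0.130
apply F[14]=+20.000 → step 15: x=-0.370, v=-0.847, θ₁=0.602, ω₁=3.619, θ₂=0.213, ω₂=-0.124
apply F[15]=+20.000 → step 16: x=-0.385, v=-0.642, θ₁=0.677, ω₁=3.863, θ₂=0.208, ω₂=-0.379
apply F[16]=+20.000 → step 17: x=-0.395, v=-0.432, θ₁=0.757, ω₁=4.117, θ₂=0.198, ω₂=-0.622
apply F[17]=+20.000 → step 18: x=-0.402, v=-0.216, θ₁=0.842, ω₁=4.366, θ₂=0.183, ω₂=-0.842
apply F[18]=+20.000 → step 19: x=-0.404, v=0.005, θ₁=0.931, ω₁=4.604, θ₂=0.165, ω₂=-1.034
apply F[19]=+20.000 → step 20: x=-0.402, v=0.233, θ₁=1.026, ω₁=4.836, θ₂=0.142, ω₂=-1.194
apply F[20]=+20.000 → step 21: x=-0.395, v=0.466, θ₁=1.125, ω₁=5.067, θ₂=0.117, ω₂=-1.322
apply F[21]=+20.000 → step 22: x=-0.383, v=0.704, θ₁=1.228, ω₁=5.309, θ₂=0.090, ω₂=-1.415
apply F[22]=+20.000 → step 23: x=-0.366, v=0.947, θ₁=1.337, ω₁=5.577, θ₂=0.061, ω₂=-1.471
apply F[23]=+20.000 → step 24: x=-0.345, v=1.195, θ₁=1.452, ω₁=5.889, θ₂=0.031, ω₂=-1.484
apply F[24]=+20.000 → step 25: x=-0.319, v=1.450, θ₁=1.573, ω₁=6.271, θ₂=0.002, ω₂=-1.444
apply F[25]=+20.000 → step 26: x=-0.287, v=1.714, θ₁=1.703, ω₁=6.758, θ₂=-0.026, ω₂=-1.334
apply F[26]=+20.000 → step 27: x=-0.250, v=1.990, θ₁=1.845, ω₁=7.412, θ₂=-0.051, ω₂=-1.122
apply F[27]=+20.000 → step 28: x=-0.207, v=2.287, θ₁=2.002, ω₁=8.337, θ₂=-0.070, ω₂=-0.752
apply F[28]=+20.000 → step 29: x=-0.158, v=2.619, θ₁=2.181, ω₁=9.733, θ₂=-0.079, ω₂=-0.116
apply F[29]=+20.000 → step 30: x=-0.102, v=3.019, θ₁=2.397, ω₁=12.024, θ₂=-0.072, ω₂=1.013
apply F[30]=+20.000 → step 31: x=-0.037, v=3.553, θ₁=2.674, ω₁=16.164, θ₂=-0.032, ω₂=3.130
apply F[31]=+20.000 → step 32: x=0.041, v=4.194, θ₁=3.063, ω₁=22.762, θ₂=0.064, ω₂=6.560
apply F[32]=+20.000 → step 33: x=0.125, v=4.025, θ₁=3.527, ω₁=21.684, θ₂=0.201, ω₂=6.160
apply F[33]=+20.000 → step 34: x=0.200, v=3.569, θ₁=3.898, ω₁=15.772, θ₂=0.291, ω₂=2.863
apply F[34]=+20.000 → step 35: x=0.270, v=3.412, θ₁=4.174, ω₁=12.147, θ₂=0.323, ω₂=0.540
apply F[35]=+20.000 → step 36: x=0.338, v=3.422, θ₁=4.394, ω₁=10.046, θ₂=0.317, ω₂=-1.017
apply F[36]=+20.000 → step 37: x=0.407, v=3.514, θ₁=4.582, ω₁=8.800, θ₂=0.285, ω₂=-2.142
apply F[37]=+20.000 → step 38: x=0.479, v=3.649, θ₁=4.750, ω₁=8.105, θ₂=0.233, ω₂=-3.034
apply F[38]=+20.000 → step 39: x=0.553, v=3.802, θ₁=4.909, ω₁=7.839, θ₂=0.165, ω₂=-3.824
Max |angle| over trajectory = 4.909 rad; bound = 2.983 → exceeded.

Answer: no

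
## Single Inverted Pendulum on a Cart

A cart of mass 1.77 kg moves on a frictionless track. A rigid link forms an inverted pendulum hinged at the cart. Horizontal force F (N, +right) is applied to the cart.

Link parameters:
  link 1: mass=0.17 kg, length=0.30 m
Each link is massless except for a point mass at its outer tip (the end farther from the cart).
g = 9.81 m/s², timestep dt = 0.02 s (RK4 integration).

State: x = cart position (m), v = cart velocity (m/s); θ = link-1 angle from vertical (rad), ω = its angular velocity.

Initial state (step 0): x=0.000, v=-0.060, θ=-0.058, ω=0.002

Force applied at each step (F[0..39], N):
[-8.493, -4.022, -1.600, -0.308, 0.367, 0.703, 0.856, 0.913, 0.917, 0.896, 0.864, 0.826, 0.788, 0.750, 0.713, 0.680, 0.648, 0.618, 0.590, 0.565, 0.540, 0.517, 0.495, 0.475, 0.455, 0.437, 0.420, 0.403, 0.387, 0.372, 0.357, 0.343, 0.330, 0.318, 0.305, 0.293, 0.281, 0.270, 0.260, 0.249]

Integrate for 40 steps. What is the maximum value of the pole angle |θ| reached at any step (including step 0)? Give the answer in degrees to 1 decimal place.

Answer: 3.3°

Derivation:
apply F[0]=-8.493 → step 1: x=-0.002, v=-0.155, θ=-0.055, ω=0.280
apply F[1]=-4.022 → step 2: x=-0.006, v=-0.199, θ=-0.048, ω=0.394
apply F[2]=-1.600 → step 3: x=-0.010, v=-0.217, θ=-0.040, ω=0.423
apply F[3]=-0.308 → step 4: x=-0.014, v=-0.219, θ=-0.032, ω=0.409
apply F[4]=+0.367 → step 5: x=-0.019, v=-0.215, θ=-0.024, ω=0.375
apply F[5]=+0.703 → step 6: x=-0.023, v=-0.206, θ=-0.017, ω=0.333
apply F[6]=+0.856 → step 7: x=-0.027, v=-0.196, θ=-0.011, ω=0.291
apply F[7]=+0.913 → step 8: x=-0.031, v=-0.186, θ=-0.005, ω=0.251
apply F[8]=+0.917 → step 9: x=-0.034, v=-0.176, θ=-0.001, ω=0.214
apply F[9]=+0.896 → step 10: x=-0.038, v=-0.165, θ=0.003, ω=0.182
apply F[10]=+0.864 → step 11: x=-0.041, v=-0.156, θ=0.007, ω=0.153
apply F[11]=+0.826 → step 12: x=-0.044, v=-0.147, θ=0.009, ω=0.127
apply F[12]=+0.788 → step 13: x=-0.047, v=-0.138, θ=0.012, ω=0.105
apply F[13]=+0.750 → step 14: x=-0.049, v=-0.130, θ=0.014, ω=0.086
apply F[14]=+0.713 → step 15: x=-0.052, v=-0.122, θ=0.015, ω=0.069
apply F[15]=+0.680 → step 16: x=-0.054, v=-0.114, θ=0.016, ω=0.055
apply F[16]=+0.648 → step 17: x=-0.056, v=-0.107, θ=0.017, ω=0.043
apply F[17]=+0.618 → step 18: x=-0.059, v=-0.101, θ=0.018, ω=0.032
apply F[18]=+0.590 → step 19: x=-0.061, v=-0.095, θ=0.019, ω=0.023
apply F[19]=+0.565 → step 20: x=-0.062, v=-0.088, θ=0.019, ω=0.015
apply F[20]=+0.540 → step 21: x=-0.064, v=-0.083, θ=0.019, ω=0.008
apply F[21]=+0.517 → step 22: x=-0.066, v=-0.077, θ=0.019, ω=0.003
apply F[22]=+0.495 → step 23: x=-0.067, v=-0.072, θ=0.019, ω=-0.002
apply F[23]=+0.475 → step 24: x=-0.069, v=-0.067, θ=0.019, ω=-0.006
apply F[24]=+0.455 → step 25: x=-0.070, v=-0.062, θ=0.019, ω=-0.009
apply F[25]=+0.437 → step 26: x=-0.071, v=-0.058, θ=0.019, ω=-0.012
apply F[26]=+0.420 → step 27: x=-0.072, v=-0.053, θ=0.019, ω=-0.015
apply F[27]=+0.403 → step 28: x=-0.073, v=-0.049, θ=0.018, ω=-0.017
apply F[28]=+0.387 → step 29: x=-0.074, v=-0.045, θ=0.018, ω=-0.018
apply F[29]=+0.372 → step 30: x=-0.075, v=-0.041, θ=0.018, ω=-0.020
apply F[30]=+0.357 → step 31: x=-0.076, v=-0.037, θ=0.017, ω=-0.021
apply F[31]=+0.343 → step 32: x=-0.076, v=-0.034, θ=0.017, ω=-0.021
apply F[32]=+0.330 → step 33: x=-0.077, v=-0.030, θ=0.016, ω=-0.022
apply F[33]=+0.318 → step 34: x=-0.078, v=-0.027, θ=0.016, ω=-0.022
apply F[34]=+0.305 → step 35: x=-0.078, v=-0.024, θ=0.015, ω=-0.023
apply F[35]=+0.293 → step 36: x=-0.079, v=-0.021, θ=0.015, ω=-0.023
apply F[36]=+0.281 → step 37: x=-0.079, v=-0.018, θ=0.015, ω=-0.023
apply F[37]=+0.270 → step 38: x=-0.079, v=-0.015, θ=0.014, ω=-0.023
apply F[38]=+0.260 → step 39: x=-0.080, v=-0.013, θ=0.014, ω=-0.023
apply F[39]=+0.249 → step 40: x=-0.080, v=-0.010, θ=0.013, ω=-0.022
Max |angle| over trajectory = 0.058 rad = 3.3°.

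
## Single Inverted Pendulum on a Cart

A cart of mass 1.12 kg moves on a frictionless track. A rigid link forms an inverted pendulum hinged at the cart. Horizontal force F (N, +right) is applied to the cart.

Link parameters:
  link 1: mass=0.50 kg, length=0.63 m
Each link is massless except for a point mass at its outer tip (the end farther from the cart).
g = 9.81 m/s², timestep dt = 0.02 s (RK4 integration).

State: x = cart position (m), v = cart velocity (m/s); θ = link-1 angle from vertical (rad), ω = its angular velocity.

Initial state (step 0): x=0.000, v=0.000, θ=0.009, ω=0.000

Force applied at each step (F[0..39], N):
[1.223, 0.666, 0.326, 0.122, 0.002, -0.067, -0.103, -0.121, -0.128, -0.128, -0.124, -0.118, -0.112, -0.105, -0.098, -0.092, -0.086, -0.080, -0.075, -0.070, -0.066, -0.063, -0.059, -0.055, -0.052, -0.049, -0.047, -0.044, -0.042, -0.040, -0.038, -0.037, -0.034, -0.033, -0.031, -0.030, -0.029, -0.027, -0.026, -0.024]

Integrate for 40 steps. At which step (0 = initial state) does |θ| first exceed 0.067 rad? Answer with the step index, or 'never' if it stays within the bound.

apply F[0]=+1.223 → step 1: x=0.000, v=0.021, θ=0.009, ω=-0.031
apply F[1]=+0.666 → step 2: x=0.001, v=0.032, θ=0.008, ω=-0.046
apply F[2]=+0.326 → step 3: x=0.001, v=0.037, θ=0.007, ω=-0.052
apply F[3]=+0.122 → step 4: x=0.002, v=0.039, θ=0.006, ω=-0.052
apply F[4]=+0.002 → step 5: x=0.003, v=0.039, θ=0.005, ω=-0.050
apply F[5]=-0.067 → step 6: x=0.004, v=0.037, θ=0.004, ω=-0.046
apply F[6]=-0.103 → step 7: x=0.004, v=0.035, θ=0.003, ω=-0.041
apply F[7]=-0.121 → step 8: x=0.005, v=0.032, θ=0.002, ω=-0.037
apply F[8]=-0.128 → step 9: x=0.006, v=0.030, θ=0.002, ω=-0.032
apply F[9]=-0.128 → step 10: x=0.006, v=0.028, θ=0.001, ω=-0.028
apply F[10]=-0.124 → step 11: x=0.007, v=0.025, θ=0.000, ω=-0.024
apply F[11]=-0.118 → step 12: x=0.007, v=0.023, θ=0.000, ω=-0.021
apply F[12]=-0.112 → step 13: x=0.008, v=0.021, θ=-0.000, ω=-0.018
apply F[13]=-0.105 → step 14: x=0.008, v=0.019, θ=-0.001, ω=-0.015
apply F[14]=-0.098 → step 15: x=0.009, v=0.018, θ=-0.001, ω=-0.013
apply F[15]=-0.092 → step 16: x=0.009, v=0.016, θ=-0.001, ω=-0.010
apply F[16]=-0.086 → step 17: x=0.009, v=0.015, θ=-0.001, ω=-0.009
apply F[17]=-0.080 → step 18: x=0.009, v=0.013, θ=-0.002, ω=-0.007
apply F[18]=-0.075 → step 19: x=0.010, v=0.012, θ=-0.002, ω=-0.006
apply F[19]=-0.070 → step 20: x=0.010, v=0.011, θ=-0.002, ω=-0.004
apply F[20]=-0.066 → step 21: x=0.010, v=0.010, θ=-0.002, ω=-0.003
apply F[21]=-0.063 → step 22: x=0.010, v=0.009, θ=-0.002, ω=-0.002
apply F[22]=-0.059 → step 23: x=0.011, v=0.008, θ=-0.002, ω=-0.002
apply F[23]=-0.055 → step 24: x=0.011, v=0.007, θ=-0.002, ω=-0.001
apply F[24]=-0.052 → step 25: x=0.011, v=0.007, θ=-0.002, ω=-0.000
apply F[25]=-0.049 → step 26: x=0.011, v=0.006, θ=-0.002, ω=0.000
apply F[26]=-0.047 → step 27: x=0.011, v=0.005, θ=-0.002, ω=0.001
apply F[27]=-0.044 → step 28: x=0.011, v=0.005, θ=-0.002, ω=0.001
apply F[28]=-0.042 → step 29: x=0.011, v=0.004, θ=-0.002, ω=0.001
apply F[29]=-0.040 → step 30: x=0.011, v=0.004, θ=-0.002, ω=0.001
apply F[30]=-0.038 → step 31: x=0.011, v=0.003, θ=-0.002, ω=0.002
apply F[31]=-0.037 → step 32: x=0.011, v=0.003, θ=-0.002, ω=0.002
apply F[32]=-0.034 → step 33: x=0.012, v=0.002, θ=-0.002, ω=0.002
apply F[33]=-0.033 → step 34: x=0.012, v=0.002, θ=-0.002, ω=0.002
apply F[34]=-0.031 → step 35: x=0.012, v=0.001, θ=-0.002, ω=0.002
apply F[35]=-0.030 → step 36: x=0.012, v=0.001, θ=-0.002, ω=0.002
apply F[36]=-0.029 → step 37: x=0.012, v=0.001, θ=-0.002, ω=0.002
apply F[37]=-0.027 → step 38: x=0.012, v=0.000, θ=-0.002, ω=0.002
apply F[38]=-0.026 → step 39: x=0.012, v=-0.000, θ=-0.002, ω=0.002
apply F[39]=-0.024 → step 40: x=0.012, v=-0.000, θ=-0.002, ω=0.002
max |θ| = 0.009 ≤ 0.067 over all 41 states.

Answer: never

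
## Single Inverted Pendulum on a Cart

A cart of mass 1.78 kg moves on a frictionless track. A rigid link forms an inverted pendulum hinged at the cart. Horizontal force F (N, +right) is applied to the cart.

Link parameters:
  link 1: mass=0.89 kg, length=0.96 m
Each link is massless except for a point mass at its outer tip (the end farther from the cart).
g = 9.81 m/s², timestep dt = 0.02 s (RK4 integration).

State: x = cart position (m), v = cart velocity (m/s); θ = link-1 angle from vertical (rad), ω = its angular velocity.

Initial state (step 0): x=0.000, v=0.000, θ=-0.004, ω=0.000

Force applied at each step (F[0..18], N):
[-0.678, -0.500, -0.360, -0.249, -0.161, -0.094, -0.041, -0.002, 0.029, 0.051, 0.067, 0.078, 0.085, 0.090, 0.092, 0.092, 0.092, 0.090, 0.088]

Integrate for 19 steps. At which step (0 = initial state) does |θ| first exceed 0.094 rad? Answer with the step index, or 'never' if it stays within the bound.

Answer: never

Derivation:
apply F[0]=-0.678 → step 1: x=-0.000, v=-0.007, θ=-0.004, ω=0.007
apply F[1]=-0.500 → step 2: x=-0.000, v=-0.012, θ=-0.004, ω=0.011
apply F[2]=-0.360 → step 3: x=-0.001, v=-0.016, θ=-0.003, ω=0.014
apply F[3]=-0.249 → step 4: x=-0.001, v=-0.019, θ=-0.003, ω=0.016
apply F[4]=-0.161 → step 5: x=-0.001, v=-0.020, θ=-0.003, ω=0.017
apply F[5]=-0.094 → step 6: x=-0.002, v=-0.021, θ=-0.002, ω=0.018
apply F[6]=-0.041 → step 7: x=-0.002, v=-0.021, θ=-0.002, ω=0.017
apply F[7]=-0.002 → step 8: x=-0.003, v=-0.021, θ=-0.002, ω=0.017
apply F[8]=+0.029 → step 9: x=-0.003, v=-0.021, θ=-0.001, ω=0.016
apply F[9]=+0.051 → step 10: x=-0.003, v=-0.020, θ=-0.001, ω=0.015
apply F[10]=+0.067 → step 11: x=-0.004, v=-0.019, θ=-0.001, ω=0.014
apply F[11]=+0.078 → step 12: x=-0.004, v=-0.018, θ=-0.001, ω=0.013
apply F[12]=+0.085 → step 13: x=-0.004, v=-0.017, θ=-0.000, ω=0.012
apply F[13]=+0.090 → step 14: x=-0.005, v=-0.016, θ=-0.000, ω=0.010
apply F[14]=+0.092 → step 15: x=-0.005, v=-0.015, θ=0.000, ω=0.009
apply F[15]=+0.092 → step 16: x=-0.005, v=-0.014, θ=0.000, ω=0.008
apply F[16]=+0.092 → step 17: x=-0.006, v=-0.013, θ=0.000, ω=0.007
apply F[17]=+0.090 → step 18: x=-0.006, v=-0.012, θ=0.001, ω=0.006
apply F[18]=+0.088 → step 19: x=-0.006, v=-0.011, θ=0.001, ω=0.006
max |θ| = 0.004 ≤ 0.094 over all 20 states.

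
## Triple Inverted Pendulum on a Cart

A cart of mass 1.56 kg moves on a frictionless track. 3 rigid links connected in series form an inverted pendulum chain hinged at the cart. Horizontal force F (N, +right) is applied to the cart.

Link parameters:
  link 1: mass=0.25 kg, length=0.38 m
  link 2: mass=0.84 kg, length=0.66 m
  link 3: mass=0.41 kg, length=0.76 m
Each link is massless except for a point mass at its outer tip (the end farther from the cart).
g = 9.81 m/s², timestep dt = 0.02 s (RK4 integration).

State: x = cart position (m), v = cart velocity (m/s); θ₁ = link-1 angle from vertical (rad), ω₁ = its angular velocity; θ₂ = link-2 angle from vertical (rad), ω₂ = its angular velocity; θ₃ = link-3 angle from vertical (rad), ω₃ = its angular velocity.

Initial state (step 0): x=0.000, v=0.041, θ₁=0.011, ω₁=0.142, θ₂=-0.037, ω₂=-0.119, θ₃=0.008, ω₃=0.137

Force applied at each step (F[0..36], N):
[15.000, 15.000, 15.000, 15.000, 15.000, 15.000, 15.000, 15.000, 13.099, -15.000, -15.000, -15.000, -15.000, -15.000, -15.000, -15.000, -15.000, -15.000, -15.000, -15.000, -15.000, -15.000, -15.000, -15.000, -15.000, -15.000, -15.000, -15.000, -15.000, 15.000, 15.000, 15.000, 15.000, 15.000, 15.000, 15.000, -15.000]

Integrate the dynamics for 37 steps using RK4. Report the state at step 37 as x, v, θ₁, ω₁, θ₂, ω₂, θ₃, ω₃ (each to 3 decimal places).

Answer: x=0.223, v=1.590, θ₁=-7.159, ω₁=-15.001, θ₂=-2.196, ω₂=3.295, θ₃=1.062, ω₃=5.363

Derivation:
apply F[0]=+15.000 → step 1: x=0.003, v=0.231, θ₁=0.010, ω₁=-0.225, θ₂=-0.040, ω₂=-0.214, θ₃=0.011, ω₃=0.155
apply F[1]=+15.000 → step 2: x=0.009, v=0.422, θ₁=0.002, ω₁=-0.600, θ₂=-0.046, ω₂=-0.308, θ₃=0.014, ω₃=0.176
apply F[2]=+15.000 → step 3: x=0.020, v=0.616, θ₁=-0.014, ω₁=-1.004, θ₂=-0.053, ω₂=-0.391, θ₃=0.018, ω₃=0.200
apply F[3]=+15.000 → step 4: x=0.034, v=0.812, θ₁=-0.039, ω₁=-1.463, θ₂=-0.061, ω₂=-0.451, θ₃=0.022, ω₃=0.226
apply F[4]=+15.000 → step 5: x=0.052, v=1.013, θ₁=-0.073, ω₁=-1.995, θ₂=-0.070, ω₂=-0.478, θ₃=0.027, ω₃=0.254
apply F[5]=+15.000 → step 6: x=0.074, v=1.217, θ₁=-0.119, ω₁=-2.612, θ₂=-0.080, ω₂=-0.465, θ₃=0.032, ω₃=0.281
apply F[6]=+15.000 → step 7: x=0.101, v=1.422, θ₁=-0.178, ω₁=-3.295, θ₂=-0.089, ω₂=-0.422, θ₃=0.038, ω₃=0.302
apply F[7]=+15.000 → step 8: x=0.131, v=1.623, θ₁=-0.251, ω₁=-3.983, θ₂=-0.097, ω₂=-0.381, θ₃=0.044, ω₃=0.313
apply F[8]=+13.099 → step 9: x=0.165, v=1.790, θ₁=-0.336, ω₁=-4.548, θ₂=-0.104, ω₂=-0.385, θ₃=0.051, ω₃=0.313
apply F[9]=-15.000 → step 10: x=0.200, v=1.621, θ₁=-0.427, ω₁=-4.541, θ₂=-0.111, ω₂=-0.236, θ₃=0.057, ω₃=0.332
apply F[10]=-15.000 → step 11: x=0.230, v=1.453, θ₁=-0.519, ω₁=-4.623, θ₂=-0.114, ω₂=-0.064, θ₃=0.064, ω₃=0.349
apply F[11]=-15.000 → step 12: x=0.258, v=1.284, θ₁=-0.612, ω₁=-4.756, θ₂=-0.113, ω₂=0.110, θ₃=0.071, ω₃=0.364
apply F[12]=-15.000 → step 13: x=0.282, v=1.112, θ₁=-0.709, ω₁=-4.916, θ₂=-0.109, ω₂=0.270, θ₃=0.078, ω₃=0.374
apply F[13]=-15.000 → step 14: x=0.302, v=0.936, θ₁=-0.809, ω₁=-5.091, θ₂=-0.103, ω₂=0.406, θ₃=0.086, ω₃=0.381
apply F[14]=-15.000 → step 15: x=0.319, v=0.756, θ₁=-0.913, ω₁=-5.281, θ₂=-0.093, ω₂=0.511, θ₃=0.094, ω₃=0.386
apply F[15]=-15.000 → step 16: x=0.332, v=0.572, θ₁=-1.020, ω₁=-5.488, θ₂=-0.082, ω₂=0.582, θ₃=0.101, ω₃=0.388
apply F[16]=-15.000 → step 17: x=0.342, v=0.383, θ₁=-1.132, ω₁=-5.721, θ₂=-0.070, ω₂=0.613, θ₃=0.109, ω₃=0.388
apply F[17]=-15.000 → step 18: x=0.348, v=0.189, θ₁=-1.249, ω₁=-5.991, θ₂=-0.058, ω₂=0.598, θ₃=0.117, ω₃=0.388
apply F[18]=-15.000 → step 19: x=0.349, v=-0.011, θ₁=-1.372, ω₁=-6.313, θ₂=-0.047, ω₂=0.529, θ₃=0.125, ω₃=0.387
apply F[19]=-15.000 → step 20: x=0.347, v=-0.218, θ₁=-1.502, ω₁=-6.711, θ₂=-0.037, ω₂=0.390, θ₃=0.132, ω₃=0.386
apply F[20]=-15.000 → step 21: x=0.341, v=-0.434, θ₁=-1.641, ω₁=-7.214, θ₂=-0.032, ω₂=0.161, θ₃=0.140, ω₃=0.385
apply F[21]=-15.000 → step 22: x=0.330, v=-0.664, θ₁=-1.792, ω₁=-7.870, θ₂=-0.032, ω₂=-0.193, θ₃=0.148, ω₃=0.387
apply F[22]=-15.000 → step 23: x=0.314, v=-0.912, θ₁=-1.958, ω₁=-8.757, θ₂=-0.041, ω₂=-0.729, θ₃=0.156, ω₃=0.393
apply F[23]=-15.000 → step 24: x=0.293, v=-1.188, θ₁=-2.145, ω₁=-10.007, θ₂=-0.063, ω₂=-1.547, θ₃=0.164, ω₃=0.408
apply F[24]=-15.000 → step 25: x=0.266, v=-1.506, θ₁=-2.362, ω₁=-11.862, θ₂=-0.106, ω₂=-2.833, θ₃=0.172, ω₃=0.451
apply F[25]=-15.000 → step 26: x=0.232, v=-1.885, θ₁=-2.626, ω₁=-14.782, θ₂=-0.182, ω₂=-4.962, θ₃=0.182, ω₃=0.573
apply F[26]=-15.000 → step 27: x=0.190, v=-2.298, θ₁=-2.965, ω₁=-19.478, θ₂=-0.314, ω₂=-8.649, θ₃=0.197, ω₃=0.981
apply F[27]=-15.000 → step 28: x=0.142, v=-2.407, θ₁=-3.412, ω₁=-24.878, θ₂=-0.540, ω₂=-13.941, θ₃=0.227, ω₃=2.235
apply F[28]=-15.000 → step 29: x=0.099, v=-1.828, θ₁=-3.926, ω₁=-25.697, θ₂=-0.854, ω₂=-16.791, θ₃=0.289, ω₃=3.833
apply F[29]=+15.000 → step 30: x=0.072, v=-0.957, θ₁=-4.423, ω₁=-24.138, θ₂=-1.191, ω₂=-16.677, θ₃=0.371, ω₃=4.203
apply F[30]=+15.000 → step 31: x=0.060, v=-0.192, θ₁=-4.898, ω₁=-23.485, θ₂=-1.516, ω₂=-15.648, θ₃=0.455, ω₃=4.232
apply F[31]=+15.000 → step 32: x=0.064, v=0.607, θ₁=-5.364, ω₁=-23.035, θ₂=-1.809, ω₂=-13.413, θ₃=0.542, ω₃=4.525
apply F[32]=+15.000 → step 33: x=0.084, v=1.316, θ₁=-5.810, ω₁=-21.202, θ₂=-2.039, ω₂=-9.357, θ₃=0.638, ω₃=5.022
apply F[33]=+15.000 → step 34: x=0.115, v=1.695, θ₁=-6.205, ω₁=-18.305, θ₂=-2.181, ω₂=-4.889, θ₃=0.741, ω₃=5.296
apply F[34]=+15.000 → step 35: x=0.150, v=1.852, θ₁=-6.547, ω₁=-16.141, θ₂=-2.242, ω₂=-1.407, θ₃=0.848, ω₃=5.360
apply F[35]=+15.000 → step 36: x=0.188, v=1.926, θ₁=-6.859, ω₁=-15.254, θ₂=-2.242, ω₂=1.273, θ₃=0.955, ω₃=5.361
apply F[36]=-15.000 → step 37: x=0.223, v=1.590, θ₁=-7.159, ω₁=-15.001, θ₂=-2.196, ω₂=3.295, θ₃=1.062, ω₃=5.363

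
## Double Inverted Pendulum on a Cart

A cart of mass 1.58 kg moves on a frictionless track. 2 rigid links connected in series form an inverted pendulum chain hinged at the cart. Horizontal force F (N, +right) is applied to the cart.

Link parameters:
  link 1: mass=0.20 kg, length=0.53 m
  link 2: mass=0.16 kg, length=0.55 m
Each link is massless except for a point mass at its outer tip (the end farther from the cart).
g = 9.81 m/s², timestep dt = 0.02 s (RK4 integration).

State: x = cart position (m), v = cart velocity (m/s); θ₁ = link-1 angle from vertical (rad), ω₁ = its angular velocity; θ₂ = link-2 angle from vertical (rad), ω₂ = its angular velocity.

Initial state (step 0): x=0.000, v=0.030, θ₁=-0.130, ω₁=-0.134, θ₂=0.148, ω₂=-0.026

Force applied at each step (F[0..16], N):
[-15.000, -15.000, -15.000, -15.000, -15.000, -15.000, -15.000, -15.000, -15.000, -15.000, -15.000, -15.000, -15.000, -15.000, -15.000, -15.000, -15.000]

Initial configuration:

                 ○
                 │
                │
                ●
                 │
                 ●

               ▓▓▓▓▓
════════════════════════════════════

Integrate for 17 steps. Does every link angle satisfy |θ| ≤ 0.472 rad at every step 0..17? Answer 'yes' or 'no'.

Answer: no

Derivation:
apply F[0]=-15.000 → step 1: x=-0.001, v=-0.154, θ₁=-0.131, ω₁=0.079, θ₂=0.149, ω₂=0.160
apply F[1]=-15.000 → step 2: x=-0.006, v=-0.338, θ₁=-0.127, ω₁=0.294, θ₂=0.154, ω₂=0.345
apply F[2]=-15.000 → step 3: x=-0.015, v=-0.522, θ₁=-0.119, ω₁=0.512, θ₂=0.163, ω₂=0.529
apply F[3]=-15.000 → step 4: x=-0.027, v=-0.707, θ₁=-0.106, ω₁=0.738, θ₂=0.176, ω₂=0.709
apply F[4]=-15.000 → step 5: x=-0.043, v=-0.892, θ₁=-0.089, ω₁=0.975, θ₂=0.191, ω₂=0.882
apply F[5]=-15.000 → step 6: x=-0.063, v=-1.079, θ₁=-0.067, ω₁=1.227, θ₂=0.211, ω₂=1.047
apply F[6]=-15.000 → step 7: x=-0.086, v=-1.267, θ₁=-0.040, ω₁=1.496, θ₂=0.233, ω₂=1.198
apply F[7]=-15.000 → step 8: x=-0.113, v=-1.456, θ₁=-0.007, ω₁=1.787, θ₂=0.259, ω₂=1.334
apply F[8]=-15.000 → step 9: x=-0.144, v=-1.646, θ₁=0.032, ω₁=2.104, θ₂=0.286, ω₂=1.450
apply F[9]=-15.000 → step 10: x=-0.179, v=-1.837, θ₁=0.077, ω₁=2.448, θ₂=0.316, ω₂=1.542
apply F[10]=-15.000 → step 11: x=-0.218, v=-2.029, θ₁=0.130, ω₁=2.822, θ₂=0.348, ω₂=1.607
apply F[11]=-15.000 → step 12: x=-0.260, v=-2.221, θ₁=0.190, ω₁=3.227, θ₂=0.381, ω₂=1.641
apply F[12]=-15.000 → step 13: x=-0.307, v=-2.411, θ₁=0.259, ω₁=3.661, θ₂=0.413, ω₂=1.648
apply F[13]=-15.000 → step 14: x=-0.357, v=-2.598, θ₁=0.337, ω₁=4.118, θ₂=0.446, ω₂=1.631
apply F[14]=-15.000 → step 15: x=-0.411, v=-2.780, θ₁=0.424, ω₁=4.587, θ₂=0.479, ω₂=1.605
apply F[15]=-15.000 → step 16: x=-0.468, v=-2.953, θ₁=0.520, ω₁=5.051, θ₂=0.511, ω₂=1.594
apply F[16]=-15.000 → step 17: x=-0.529, v=-3.114, θ₁=0.626, ω₁=5.490, θ₂=0.543, ω₂=1.630
Max |angle| over trajectory = 0.626 rad; bound = 0.472 → exceeded.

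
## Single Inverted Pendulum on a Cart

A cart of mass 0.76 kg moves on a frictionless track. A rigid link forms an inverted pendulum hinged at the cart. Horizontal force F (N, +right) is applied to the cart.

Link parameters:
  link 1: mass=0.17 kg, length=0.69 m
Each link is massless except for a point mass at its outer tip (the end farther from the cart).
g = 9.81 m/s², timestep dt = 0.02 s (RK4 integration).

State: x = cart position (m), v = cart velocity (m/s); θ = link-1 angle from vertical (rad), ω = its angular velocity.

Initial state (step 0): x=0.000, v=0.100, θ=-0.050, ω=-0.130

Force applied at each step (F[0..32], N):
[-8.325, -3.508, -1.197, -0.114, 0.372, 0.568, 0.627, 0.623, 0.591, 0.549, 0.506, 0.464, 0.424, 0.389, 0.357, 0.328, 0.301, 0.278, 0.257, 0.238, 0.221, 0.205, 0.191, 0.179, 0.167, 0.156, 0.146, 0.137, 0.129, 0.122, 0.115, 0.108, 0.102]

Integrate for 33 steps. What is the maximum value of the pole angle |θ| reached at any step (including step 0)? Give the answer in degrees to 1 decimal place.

apply F[0]=-8.325 → step 1: x=-0.000, v=-0.117, θ=-0.050, ω=0.169
apply F[1]=-3.508 → step 2: x=-0.003, v=-0.207, θ=-0.045, ω=0.287
apply F[2]=-1.197 → step 3: x=-0.008, v=-0.237, θ=-0.039, ω=0.317
apply F[3]=-0.114 → step 4: x=-0.013, v=-0.238, θ=-0.033, ω=0.309
apply F[4]=+0.372 → step 5: x=-0.017, v=-0.227, θ=-0.027, ω=0.285
apply F[5]=+0.568 → step 6: x=-0.022, v=-0.211, θ=-0.021, ω=0.255
apply F[6]=+0.627 → step 7: x=-0.026, v=-0.194, θ=-0.017, ω=0.224
apply F[7]=+0.623 → step 8: x=-0.029, v=-0.177, θ=-0.012, ω=0.196
apply F[8]=+0.591 → step 9: x=-0.033, v=-0.161, θ=-0.009, ω=0.169
apply F[9]=+0.549 → step 10: x=-0.036, v=-0.146, θ=-0.006, ω=0.146
apply F[10]=+0.506 → step 11: x=-0.039, v=-0.132, θ=-0.003, ω=0.125
apply F[11]=+0.464 → step 12: x=-0.041, v=-0.120, θ=-0.001, ω=0.107
apply F[12]=+0.424 → step 13: x=-0.043, v=-0.109, θ=0.001, ω=0.091
apply F[13]=+0.389 → step 14: x=-0.045, v=-0.099, θ=0.003, ω=0.077
apply F[14]=+0.357 → step 15: x=-0.047, v=-0.090, θ=0.004, ω=0.064
apply F[15]=+0.328 → step 16: x=-0.049, v=-0.081, θ=0.006, ω=0.054
apply F[16]=+0.301 → step 17: x=-0.051, v=-0.073, θ=0.007, ω=0.044
apply F[17]=+0.278 → step 18: x=-0.052, v=-0.066, θ=0.007, ω=0.036
apply F[18]=+0.257 → step 19: x=-0.053, v=-0.060, θ=0.008, ω=0.029
apply F[19]=+0.238 → step 20: x=-0.054, v=-0.054, θ=0.009, ω=0.023
apply F[20]=+0.221 → step 21: x=-0.055, v=-0.049, θ=0.009, ω=0.018
apply F[21]=+0.205 → step 22: x=-0.056, v=-0.044, θ=0.009, ω=0.013
apply F[22]=+0.191 → step 23: x=-0.057, v=-0.039, θ=0.010, ω=0.009
apply F[23]=+0.179 → step 24: x=-0.058, v=-0.035, θ=0.010, ω=0.005
apply F[24]=+0.167 → step 25: x=-0.059, v=-0.031, θ=0.010, ω=0.002
apply F[25]=+0.156 → step 26: x=-0.059, v=-0.027, θ=0.010, ω=-0.000
apply F[26]=+0.146 → step 27: x=-0.060, v=-0.024, θ=0.010, ω=-0.002
apply F[27]=+0.137 → step 28: x=-0.060, v=-0.021, θ=0.010, ω=-0.004
apply F[28]=+0.129 → step 29: x=-0.061, v=-0.018, θ=0.010, ω=-0.006
apply F[29]=+0.122 → step 30: x=-0.061, v=-0.015, θ=0.009, ω=-0.007
apply F[30]=+0.115 → step 31: x=-0.061, v=-0.012, θ=0.009, ω=-0.008
apply F[31]=+0.108 → step 32: x=-0.061, v=-0.010, θ=0.009, ω=-0.009
apply F[32]=+0.102 → step 33: x=-0.061, v=-0.007, θ=0.009, ω=-0.010
Max |angle| over trajectory = 0.050 rad = 2.9°.

Answer: 2.9°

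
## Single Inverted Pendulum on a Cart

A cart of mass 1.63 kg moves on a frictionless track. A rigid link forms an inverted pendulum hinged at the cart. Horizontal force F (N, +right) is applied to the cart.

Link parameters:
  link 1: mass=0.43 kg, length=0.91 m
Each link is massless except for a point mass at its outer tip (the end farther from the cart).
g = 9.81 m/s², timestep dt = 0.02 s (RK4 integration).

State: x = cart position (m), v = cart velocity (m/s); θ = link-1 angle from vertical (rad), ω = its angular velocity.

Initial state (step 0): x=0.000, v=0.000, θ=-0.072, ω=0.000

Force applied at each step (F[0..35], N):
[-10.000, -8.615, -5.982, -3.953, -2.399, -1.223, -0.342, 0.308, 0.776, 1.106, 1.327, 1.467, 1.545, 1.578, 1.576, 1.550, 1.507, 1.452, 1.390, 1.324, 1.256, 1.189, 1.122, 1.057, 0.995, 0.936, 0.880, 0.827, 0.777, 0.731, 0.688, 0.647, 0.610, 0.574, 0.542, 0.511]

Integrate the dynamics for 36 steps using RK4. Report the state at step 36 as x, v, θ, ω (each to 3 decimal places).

Answer: x=-0.136, v=-0.018, θ=0.019, ω=-0.018

Derivation:
apply F[0]=-10.000 → step 1: x=-0.001, v=-0.119, θ=-0.071, ω=0.115
apply F[1]=-8.615 → step 2: x=-0.005, v=-0.221, θ=-0.068, ω=0.212
apply F[2]=-5.982 → step 3: x=-0.010, v=-0.291, θ=-0.063, ω=0.274
apply F[3]=-3.953 → step 4: x=-0.016, v=-0.336, θ=-0.057, ω=0.311
apply F[4]=-2.399 → step 5: x=-0.023, v=-0.363, θ=-0.050, ω=0.329
apply F[5]=-1.223 → step 6: x=-0.030, v=-0.375, θ=-0.044, ω=0.333
apply F[6]=-0.342 → step 7: x=-0.038, v=-0.378, θ=-0.037, ω=0.326
apply F[7]=+0.308 → step 8: x=-0.045, v=-0.372, θ=-0.031, ω=0.313
apply F[8]=+0.776 → step 9: x=-0.053, v=-0.361, θ=-0.025, ω=0.295
apply F[9]=+1.106 → step 10: x=-0.060, v=-0.346, θ=-0.019, ω=0.274
apply F[10]=+1.327 → step 11: x=-0.067, v=-0.329, θ=-0.014, ω=0.252
apply F[11]=+1.467 → step 12: x=-0.073, v=-0.311, θ=-0.009, ω=0.229
apply F[12]=+1.545 → step 13: x=-0.079, v=-0.291, θ=-0.005, ω=0.206
apply F[13]=+1.578 → step 14: x=-0.085, v=-0.272, θ=-0.001, ω=0.184
apply F[14]=+1.576 → step 15: x=-0.090, v=-0.253, θ=0.003, ω=0.163
apply F[15]=+1.550 → step 16: x=-0.095, v=-0.234, θ=0.006, ω=0.143
apply F[16]=+1.507 → step 17: x=-0.099, v=-0.216, θ=0.008, ω=0.125
apply F[17]=+1.452 → step 18: x=-0.103, v=-0.198, θ=0.011, ω=0.108
apply F[18]=+1.390 → step 19: x=-0.107, v=-0.182, θ=0.013, ω=0.092
apply F[19]=+1.324 → step 20: x=-0.111, v=-0.166, θ=0.014, ω=0.078
apply F[20]=+1.256 → step 21: x=-0.114, v=-0.152, θ=0.016, ω=0.065
apply F[21]=+1.189 → step 22: x=-0.117, v=-0.138, θ=0.017, ω=0.054
apply F[22]=+1.122 → step 23: x=-0.119, v=-0.125, θ=0.018, ω=0.043
apply F[23]=+1.057 → step 24: x=-0.122, v=-0.113, θ=0.019, ω=0.034
apply F[24]=+0.995 → step 25: x=-0.124, v=-0.102, θ=0.019, ω=0.026
apply F[25]=+0.936 → step 26: x=-0.126, v=-0.091, θ=0.020, ω=0.019
apply F[26]=+0.880 → step 27: x=-0.128, v=-0.082, θ=0.020, ω=0.012
apply F[27]=+0.827 → step 28: x=-0.129, v=-0.073, θ=0.020, ω=0.007
apply F[28]=+0.777 → step 29: x=-0.130, v=-0.064, θ=0.020, ω=0.002
apply F[29]=+0.731 → step 30: x=-0.132, v=-0.056, θ=0.020, ω=-0.003
apply F[30]=+0.688 → step 31: x=-0.133, v=-0.049, θ=0.020, ω=-0.006
apply F[31]=+0.647 → step 32: x=-0.134, v=-0.042, θ=0.020, ω=-0.010
apply F[32]=+0.610 → step 33: x=-0.134, v=-0.035, θ=0.020, ω=-0.012
apply F[33]=+0.574 → step 34: x=-0.135, v=-0.029, θ=0.020, ω=-0.015
apply F[34]=+0.542 → step 35: x=-0.136, v=-0.024, θ=0.019, ω=-0.017
apply F[35]=+0.511 → step 36: x=-0.136, v=-0.018, θ=0.019, ω=-0.018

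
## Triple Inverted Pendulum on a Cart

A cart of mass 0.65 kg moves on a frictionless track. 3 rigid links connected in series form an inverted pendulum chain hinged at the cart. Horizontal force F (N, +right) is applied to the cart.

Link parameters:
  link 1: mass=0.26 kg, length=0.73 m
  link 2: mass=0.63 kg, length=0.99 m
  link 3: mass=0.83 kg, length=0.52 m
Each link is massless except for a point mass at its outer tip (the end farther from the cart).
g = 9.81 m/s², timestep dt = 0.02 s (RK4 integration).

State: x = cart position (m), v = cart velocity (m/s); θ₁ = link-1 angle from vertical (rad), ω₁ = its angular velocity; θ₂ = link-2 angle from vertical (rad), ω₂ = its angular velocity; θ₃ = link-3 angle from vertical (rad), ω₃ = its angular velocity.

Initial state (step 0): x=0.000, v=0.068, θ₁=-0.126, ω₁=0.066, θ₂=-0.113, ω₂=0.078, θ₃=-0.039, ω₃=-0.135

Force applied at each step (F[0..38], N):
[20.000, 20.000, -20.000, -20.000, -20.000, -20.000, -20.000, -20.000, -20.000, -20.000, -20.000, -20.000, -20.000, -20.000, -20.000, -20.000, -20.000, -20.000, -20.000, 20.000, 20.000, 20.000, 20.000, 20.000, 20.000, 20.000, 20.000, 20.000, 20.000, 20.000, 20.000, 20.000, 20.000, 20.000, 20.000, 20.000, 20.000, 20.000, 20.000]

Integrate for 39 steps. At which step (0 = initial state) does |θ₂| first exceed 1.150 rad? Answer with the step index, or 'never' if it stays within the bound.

apply F[0]=+20.000 → step 1: x=0.008, v=0.720, θ₁=-0.134, ω₁=-0.867, θ₂=-0.111, ω₂=0.079, θ₃=-0.041, ω₃=-0.101
apply F[1]=+20.000 → step 2: x=0.029, v=1.363, θ₁=-0.161, ω₁=-1.796, θ₂=-0.110, ω₂=0.089, θ₃=-0.043, ω₃=-0.079
apply F[2]=-20.000 → step 3: x=0.051, v=0.859, θ₁=-0.191, ω₁=-1.289, θ₂=-0.107, ω₂=0.178, θ₃=-0.044, ω₃=-0.010
apply F[3]=-20.000 → step 4: x=0.063, v=0.380, θ₁=-0.213, ω₁=-0.891, θ₂=-0.102, ω₂=0.324, θ₃=-0.043, ω₃=0.059
apply F[4]=-20.000 → step 5: x=0.066, v=-0.085, θ₁=-0.227, ω₁=-0.570, θ₂=-0.094, ω₂=0.517, θ₃=-0.042, ω₃=0.123
apply F[5]=-20.000 → step 6: x=0.060, v=-0.545, θ₁=-0.236, ω₁=-0.299, θ₂=-0.081, ω₂=0.747, θ₃=-0.039, ω₃=0.177
apply F[6]=-20.000 → step 7: x=0.044, v=-1.005, θ₁=-0.240, ω₁=-0.055, θ₂=-0.064, ω₂=1.008, θ₃=-0.035, ω₃=0.216
apply F[7]=-20.000 → step 8: x=0.020, v=-1.474, θ₁=-0.238, ω₁=0.182, θ₂=-0.041, ω₂=1.291, θ₃=-0.030, ω₃=0.237
apply F[8]=-20.000 → step 9: x=-0.015, v=-1.956, θ₁=-0.232, ω₁=0.436, θ₂=-0.012, ω₂=1.590, θ₃=-0.025, ω₃=0.237
apply F[9]=-20.000 → step 10: x=-0.059, v=-2.457, θ₁=-0.221, ω₁=0.731, θ₂=0.023, ω₂=1.890, θ₃=-0.021, ω₃=0.215
apply F[10]=-20.000 → step 11: x=-0.113, v=-2.981, θ₁=-0.202, ω₁=1.094, θ₂=0.063, ω₂=2.177, θ₃=-0.017, ω₃=0.176
apply F[11]=-20.000 → step 12: x=-0.178, v=-3.531, θ₁=-0.176, ω₁=1.557, θ₂=0.110, ω₂=2.427, θ₃=-0.014, ω₃=0.127
apply F[12]=-20.000 → step 13: x=-0.255, v=-4.109, θ₁=-0.139, ω₁=2.149, θ₂=0.160, ω₂=2.612, θ₃=-0.012, ω₃=0.085
apply F[13]=-20.000 → step 14: x=-0.343, v=-4.712, θ₁=-0.089, ω₁=2.904, θ₂=0.213, ω₂=2.691, θ₃=-0.010, ω₃=0.073
apply F[14]=-20.000 → step 15: x=-0.443, v=-5.331, θ₁=-0.022, ω₁=3.848, θ₂=0.267, ω₂=2.614, θ₃=-0.008, ω₃=0.130
apply F[15]=-20.000 → step 16: x=-0.556, v=-5.937, θ₁=0.066, ω₁=4.979, θ₂=0.316, ω₂=2.322, θ₃=-0.004, ω₃=0.322
apply F[16]=-20.000 → step 17: x=-0.680, v=-6.457, θ₁=0.178, ω₁=6.190, θ₂=0.358, ω₂=1.793, θ₃=0.006, ω₃=0.748
apply F[17]=-20.000 → step 18: x=-0.813, v=-6.766, θ₁=0.312, ω₁=7.121, θ₂=0.388, ω₂=1.186, θ₃=0.028, ω₃=1.474
apply F[18]=-20.000 → step 19: x=-0.949, v=-6.818, θ₁=0.458, ω₁=7.347, θ₂=0.408, ω₂=0.886, θ₃=0.066, ω₃=2.337
apply F[19]=+20.000 → step 20: x=-1.077, v=-6.024, θ₁=0.595, ω₁=6.432, θ₂=0.425, ω₂=0.909, θ₃=0.115, ω₃=2.541
apply F[20]=+20.000 → step 21: x=-1.191, v=-5.368, θ₁=0.717, ω₁=5.832, θ₂=0.444, ω₂=0.919, θ₃=0.167, ω₃=2.584
apply F[21]=+20.000 → step 22: x=-1.292, v=-4.791, θ₁=0.830, ω₁=5.485, θ₂=0.462, ω₂=0.867, θ₃=0.218, ω₃=2.571
apply F[22]=+20.000 → step 23: x=-1.383, v=-4.255, θ₁=0.938, ω₁=5.312, θ₂=0.478, ω₂=0.762, θ₃=0.269, ω₃=2.544
apply F[23]=+20.000 → step 24: x=-1.463, v=-3.735, θ₁=1.043, ω₁=5.259, θ₂=0.492, ω₂=0.623, θ₃=0.320, ω₃=2.519
apply F[24]=+20.000 → step 25: x=-1.532, v=-3.217, θ₁=1.149, ω₁=5.292, θ₂=0.503, ω₂=0.468, θ₃=0.370, ω₃=2.500
apply F[25]=+20.000 → step 26: x=-1.591, v=-2.691, θ₁=1.255, ω₁=5.390, θ₂=0.511, ω₂=0.312, θ₃=0.420, ω₃=2.489
apply F[26]=+20.000 → step 27: x=-1.640, v=-2.151, θ₁=1.365, ω₁=5.541, θ₂=0.515, ω₂=0.170, θ₃=0.470, ω₃=2.484
apply F[27]=+20.000 → step 28: x=-1.677, v=-1.593, θ₁=1.477, ω₁=5.741, θ₂=0.518, ω₂=0.055, θ₃=0.519, ω₃=2.483
apply F[28]=+20.000 → step 29: x=-1.703, v=-1.013, θ₁=1.595, ω₁=5.993, θ₂=0.518, ω₂=-0.021, θ₃=0.569, ω₃=2.483
apply F[29]=+20.000 → step 30: x=-1.717, v=-0.408, θ₁=1.717, ω₁=6.305, θ₂=0.517, ω₂=-0.041, θ₃=0.619, ω₃=2.482
apply F[30]=+20.000 → step 31: x=-1.719, v=0.227, θ₁=1.847, ω₁=6.694, θ₂=0.517, ω₂=0.012, θ₃=0.668, ω₃=2.478
apply F[31]=+20.000 → step 32: x=-1.708, v=0.897, θ₁=1.986, ω₁=7.190, θ₂=0.518, ω₂=0.167, θ₃=0.718, ω₃=2.471
apply F[32]=+20.000 → step 33: x=-1.683, v=1.612, θ₁=2.136, ω₁=7.837, θ₂=0.524, ω₂=0.464, θ₃=0.767, ω₃=2.464
apply F[33]=+20.000 → step 34: x=-1.643, v=2.386, θ₁=2.301, ω₁=8.708, θ₂=0.538, ω₂=0.972, θ₃=0.816, ω₃=2.467
apply F[34]=+20.000 → step 35: x=-1.587, v=3.234, θ₁=2.486, ω₁=9.922, θ₂=0.565, ω₂=1.812, θ₃=0.866, ω₃=2.499
apply F[35]=+20.000 → step 36: x=-1.513, v=4.167, θ₁=2.701, ω₁=11.667, θ₂=0.614, ω₂=3.209, θ₃=0.917, ω₃=2.598
apply F[36]=+20.000 → step 37: x=-1.420, v=5.128, θ₁=2.958, ω₁=14.164, θ₂=0.700, ω₂=5.556, θ₃=0.971, ω₃=2.833
apply F[37]=+20.000 → step 38: x=-1.310, v=5.782, θ₁=3.272, ω₁=17.170, θ₂=0.846, ω₂=9.243, θ₃=1.031, ω₃=3.225
apply F[38]=+20.000 → step 39: x=-1.195, v=5.573, θ₁=3.636, ω₁=18.803, θ₂=1.073, ω₂=13.325, θ₃=1.099, ω₃=3.453
max |θ₂| = 1.073 ≤ 1.150 over all 40 states.

Answer: never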